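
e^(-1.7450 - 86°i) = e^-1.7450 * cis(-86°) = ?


e^-1.7450 = 0.1746
cos(-86°) = 0.0698
sin(-86°) = -0.9976
Real = 0.1746*0.0698 = 0.0122
Imag = 0.1746*(-0.9976) = -0.1742

0.0122 - 0.1742i


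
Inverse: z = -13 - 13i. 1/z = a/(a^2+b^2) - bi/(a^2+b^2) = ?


|z|^2 = 169+169 = 338
1/z = (-13 + 13i)/338

1/z = -0.0385 + 0.0385i


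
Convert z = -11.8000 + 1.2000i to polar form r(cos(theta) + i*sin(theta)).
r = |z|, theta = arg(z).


r = sqrt(139.24+1.44) = sqrt(140.68) = 11.8609
theta = atan2(1.2, -11.8) = 174.1933 degrees

r = 11.8609, theta = 174.1933 degrees


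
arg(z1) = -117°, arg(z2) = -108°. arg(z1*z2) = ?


arg(z1*z2) = -117° - 108° = -225°
Normalized to (-180°, 180°]: 135°

135°


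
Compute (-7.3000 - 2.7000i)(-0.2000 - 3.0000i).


Real = -7.3*(-0.2) - (-2.7)*(-3) = 1.46 - 8.1 = -6.64
Imag = -7.3*(-3) - (0.2)*(-2.7) = 21.9 + 0.54 = 22.44

-6.6400 + 22.4400i


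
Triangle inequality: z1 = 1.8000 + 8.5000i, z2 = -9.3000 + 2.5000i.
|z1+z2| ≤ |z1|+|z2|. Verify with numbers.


|z1| = sqrt(1.8^2 + 8.5^2) = sqrt(75.49) = 8.6885
|z2| = sqrt((-9.3)^2 + 2.5^2) = sqrt(92.74) = 9.6302
z1+z2 = -7.5000 + 11.0000i
|z1+z2| = sqrt(177.25) = 13.3135
|z1|+|z2| = 8.6885 + 9.6302 = 18.3187

|z1+z2| = 13.3135 ≤ |z1|+|z2| = 18.3187 (verified)


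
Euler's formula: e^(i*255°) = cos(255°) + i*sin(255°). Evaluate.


cos(255°) = -0.2588
sin(255°) = -0.9659

e^(i*255°) = -0.2588 - 0.9659i


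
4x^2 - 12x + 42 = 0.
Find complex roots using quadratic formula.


disc = (-12)^2 - 4*4*42 = 144 - 672 = -528
sqrt(|disc|) = sqrt(528) = 22.9783
Real part = 12/(2*4) = 1.5000
Imag part = 22.9783/(2*4) = 2.8723

1.5000 ± 2.8723i


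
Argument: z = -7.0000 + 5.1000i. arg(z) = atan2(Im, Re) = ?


Re = -7, Im = 5.1
arg = atan2(5.1, -7) = 143.9240 degrees

arg(z) = 143.9240 degrees


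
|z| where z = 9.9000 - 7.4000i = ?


|z| = sqrt(9.9^2 + (-7.4)^2) = sqrt(98.01 + 54.76) = sqrt(152.77) = 12.3600

|z| = 12.3600


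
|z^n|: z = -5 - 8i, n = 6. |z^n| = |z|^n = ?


|z| = sqrt(25+64) = sqrt(89) = 9.4340
|z^6| = |z|^6 = (sqrt(89))^6 = 89^3 = 704969

|z^6| = 704969


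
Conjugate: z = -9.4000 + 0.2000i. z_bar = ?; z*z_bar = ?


z_bar = -9.4000 - 0.2000i
z*z_bar = (-9.4)^2 + 0.2^2 = 88.36 + 0.04 = 88.4

z_bar = -9.4000 - 0.2000i, z*z_bar = 88.4


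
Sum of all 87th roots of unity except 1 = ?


With w = e^(2*pi*i/87), all 87 of the 87th roots of unity w^0 = 1, w, ..., w^(86) sum to 0: 1 + w + ... + w^(86) = (1 - w^87)/(1 - w) = 0 since w^87 = 1, w ≠ 1.
Removing the root 1: w + w^2 + ... + w^(86) = 0 - 1 = -1

Sum = -1


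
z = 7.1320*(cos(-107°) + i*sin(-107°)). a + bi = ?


a = 7.1320*cos(-107°) = 7.1320*(-0.29237) = -2.0852
b = 7.1320*sin(-107°) = 7.1320*(-0.956305) = -6.8204

-2.0852 - 6.8204i


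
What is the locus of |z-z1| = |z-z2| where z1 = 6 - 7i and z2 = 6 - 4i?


Equal distances means the locus is the perpendicular bisector of z1 and z2.
Midpoint = ((6+6)/2, (-7+(-4))/2) = (6.0000, -5.5000)

Perpendicular bisector through (6.0000, -5.5000)


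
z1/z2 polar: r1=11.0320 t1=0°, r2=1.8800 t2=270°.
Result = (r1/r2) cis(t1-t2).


r = 11.0320 / 1.8800 = 5.8681
theta = 0° - 270° = -270° = 90° (mod 360)

5.8681 cis(90°)


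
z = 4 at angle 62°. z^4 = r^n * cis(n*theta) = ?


r^4 = 4^4 = 256
n*theta = 4*62° = 248° = 248° (mod 360)
a = 256*cos(248°) = -95.8993
b = 256*sin(248°) = -237.3591

256 cis(248°) = -95.8993 - 237.3591i


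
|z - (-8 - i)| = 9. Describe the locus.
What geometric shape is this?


|z - z0| = r is a circle with center z0 and radius r.
Center = (-8, -1), radius = 9

Circle with center (-8, -1) and radius 9


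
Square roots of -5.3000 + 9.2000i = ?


|z| = sqrt(28.09+84.64) = 10.6174
sqrt((|z|+a)/2) = sqrt((10.6174+(-5.3))/2) = sqrt(2.6587) = 1.6306
sqrt((|z|-a)/2) = sqrt((10.6174-(-5.3))/2) = sqrt(7.9587) = 2.8211

±(1.6306 + 2.8211i) i.e. 1.6306 + 2.8211i and -1.6306 - 2.8211i


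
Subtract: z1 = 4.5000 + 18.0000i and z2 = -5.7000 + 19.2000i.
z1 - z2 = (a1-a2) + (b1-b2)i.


Real: 4.5 + 5.7 = 10.2
Imag: 18 - 19.2 = -1.2

10.2000 - 1.2000i


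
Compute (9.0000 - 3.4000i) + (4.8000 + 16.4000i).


Real: 9 + 4.8 = 13.8
Imag: -3.4 + 16.4 = 13

13.8000 + 13.0000i


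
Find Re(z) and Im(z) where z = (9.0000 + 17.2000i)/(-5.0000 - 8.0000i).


Multiply by conjugate: (9.0000 + 17.2000i)(-5.0000 + 8.0000i) / ((-5)^2 + (-8)^2)
Numerator real = 9*(-5) + 17.2*(-8) = -182.6
Numerator imag = 17.2*(-5) - 9*(-8) = -14
Denominator = 89
Re(z) = -182.6/89 = -2.0517
Im(z) = -14/89 = -0.1573

Re(z) = -2.0517, Im(z) = -0.1573


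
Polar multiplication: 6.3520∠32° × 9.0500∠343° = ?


r = 6.3520 * 9.0500 = 57.4856
theta = 32° + 343° = 375° = 15° (mod 360)

57.4856 cis(15°)


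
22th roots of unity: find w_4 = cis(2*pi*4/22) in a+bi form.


Angle = 360*4/22 = 65.4545°
a = cos(65.4545°) = 0.4154
b = sin(65.4545°) = 0.9096

0.4154 + 0.9096i


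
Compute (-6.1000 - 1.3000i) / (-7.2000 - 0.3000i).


Conjugate of z2 = -7.2000 + 0.3000i
Numerator: (-6.1000 - 1.3000i)(-7.2000 + 0.3000i) = 44.3100 + 7.5300i
Denominator: (-7.2)^2 + (-0.3)^2 = 51.93
Result = (44.3100 + 7.5300i)/51.93

0.8533 + 0.1450i


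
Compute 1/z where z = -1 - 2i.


|z|^2 = 1+4 = 5
1/z = (-1 + 2i)/5

1/z = -0.2000 + 0.4000i


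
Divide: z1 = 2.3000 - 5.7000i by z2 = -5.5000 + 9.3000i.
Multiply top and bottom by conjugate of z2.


Conjugate of z2 = -5.5000 - 9.3000i
Numerator: (2.3000 - 5.7000i)(-5.5000 - 9.3000i) = -65.6600 + 9.9600i
Denominator: (-5.5)^2 + 9.3^2 = 116.74
Result = (-65.6600 + 9.9600i)/116.74

-0.5624 + 0.0853i


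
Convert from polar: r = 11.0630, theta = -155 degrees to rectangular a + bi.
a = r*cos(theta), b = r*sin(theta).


a = 11.0630*cos(-155°) = 11.0630*(-0.90631) = -10.0265
b = 11.0630*sin(-155°) = 11.0630*(-0.42262) = -4.6754

-10.0265 - 4.6754i


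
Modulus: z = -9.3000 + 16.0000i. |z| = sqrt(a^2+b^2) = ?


|z| = sqrt((-9.3)^2 + 16^2) = sqrt(86.49 + 256) = sqrt(342.49) = 18.5065

|z| = 18.5065


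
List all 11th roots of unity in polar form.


The 11th roots of unity are cis(360k/11°) for k=0..10
Angle step = 360/11 = 32.7273°
Primitive root: cis(32.7273°)
Primitive root = 0.8413 + 0.5406i

11 roots at angles: 0°, 32.7273°, 65.4545°, 98.1818°, 130.9091°, 163.6364°, 196.3636°, 229.0909°, 261.8182°, 294.5455°, 327.2727°


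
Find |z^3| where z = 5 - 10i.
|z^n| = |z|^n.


|z| = sqrt(25+100) = sqrt(125) = 11.1803
|z^3| = |z|^3 = (sqrt(125))^3 = 125*sqrt(125)

|z^3| = 125*sqrt(125) ≈ 1397.5425


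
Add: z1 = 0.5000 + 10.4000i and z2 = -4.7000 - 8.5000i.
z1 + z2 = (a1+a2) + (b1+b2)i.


Real: 0.5 - 4.7 = -4.2
Imag: 10.4 - 8.5 = 1.9

-4.2000 + 1.9000i


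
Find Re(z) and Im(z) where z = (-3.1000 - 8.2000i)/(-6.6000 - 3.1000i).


Multiply by conjugate: (-3.1000 - 8.2000i)(-6.6000 + 3.1000i) / ((-6.6)^2 + (-3.1)^2)
Numerator real = -3.1*(-6.6) - (8.2)*(-3.1) = 45.88
Numerator imag = -8.2*(-6.6) - (-3.1)*(-3.1) = 44.51
Denominator = 53.17
Re(z) = 45.88/53.17 = 0.8629
Im(z) = 44.51/53.17 = 0.8371

Re(z) = 0.8629, Im(z) = 0.8371


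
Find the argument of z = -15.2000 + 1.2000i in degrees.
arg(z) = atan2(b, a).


Re = -15.2, Im = 1.2
arg = atan2(1.2, -15.2) = 175.4860 degrees

arg(z) = 175.4860 degrees


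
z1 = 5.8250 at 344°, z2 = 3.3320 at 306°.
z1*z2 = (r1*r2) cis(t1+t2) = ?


r = 5.8250 * 3.3320 = 19.4089
theta = 344° + 306° = 650° = 290° (mod 360)

19.4089 cis(290°)


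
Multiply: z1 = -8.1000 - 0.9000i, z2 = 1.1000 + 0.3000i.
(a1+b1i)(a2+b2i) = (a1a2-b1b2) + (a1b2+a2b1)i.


Real = -8.1*1.1 - (-0.9)*0.3 = -8.91 - (-0.27) = -8.64
Imag = -8.1*0.3 + 1.1*(-0.9) = -2.43 - (0.99) = -3.42

-8.6400 - 3.4200i


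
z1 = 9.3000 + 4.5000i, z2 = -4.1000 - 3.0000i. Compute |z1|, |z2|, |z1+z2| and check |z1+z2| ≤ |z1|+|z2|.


|z1| = sqrt(9.3^2 + 4.5^2) = sqrt(106.74) = 10.3315
|z2| = sqrt((-4.1)^2 + (-3)^2) = sqrt(25.81) = 5.0804
z1+z2 = 5.2000 + 1.5000i
|z1+z2| = sqrt(29.29) = 5.4120
|z1|+|z2| = 10.3315 + 5.0804 = 15.4119

|z1+z2| = 5.4120 ≤ |z1|+|z2| = 15.4119 (verified)


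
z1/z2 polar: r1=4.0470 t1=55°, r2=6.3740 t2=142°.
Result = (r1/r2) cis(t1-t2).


r = 4.0470 / 6.3740 = 0.6349
theta = 55° - 142° = -87° = 273° (mod 360)

0.6349 cis(273°)


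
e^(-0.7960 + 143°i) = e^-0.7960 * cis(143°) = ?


e^-0.7960 = 0.4511
cos(143°) = -0.79864
sin(143°) = 0.6018
Real = 0.4511*(-0.79864) = -0.3603
Imag = 0.4511*0.6018 = 0.2715

-0.3603 + 0.2715i


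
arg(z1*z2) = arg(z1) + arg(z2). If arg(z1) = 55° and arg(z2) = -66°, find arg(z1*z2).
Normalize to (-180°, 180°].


arg(z1*z2) = 55° - 66° = -11°
Normalized to (-180°, 180°]: -11°

-11°


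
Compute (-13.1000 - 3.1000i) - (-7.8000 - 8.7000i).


Real: -13.1 + 7.8 = -5.3
Imag: -3.1 + 8.7 = 5.6

-5.3000 + 5.6000i


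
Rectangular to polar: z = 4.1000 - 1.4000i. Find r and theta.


r = sqrt(16.81+1.96) = sqrt(18.77) = 4.3324
theta = atan2(-1.4, 4.1) = -18.8532 degrees

r = 4.3324, theta = -18.8532 degrees


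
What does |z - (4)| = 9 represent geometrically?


|z - z0| = r is a circle with center z0 and radius r.
Center = (4, 0), radius = 9

Circle with center (4, 0) and radius 9


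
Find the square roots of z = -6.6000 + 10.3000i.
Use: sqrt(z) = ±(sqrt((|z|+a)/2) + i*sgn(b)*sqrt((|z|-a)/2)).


|z| = sqrt(43.56+106.09) = 12.2332
sqrt((|z|+a)/2) = sqrt((12.2332+(-6.6))/2) = sqrt(2.8166) = 1.6783
sqrt((|z|-a)/2) = sqrt((12.2332-(-6.6))/2) = sqrt(9.4166) = 3.0686

±(1.6783 + 3.0686i) i.e. 1.6783 + 3.0686i and -1.6783 - 3.0686i


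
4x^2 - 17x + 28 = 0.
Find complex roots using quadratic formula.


disc = (-17)^2 - 4*4*28 = 289 - 448 = -159
sqrt(|disc|) = sqrt(159) = 12.6095
Real part = 17/(2*4) = 2.1250
Imag part = 12.6095/(2*4) = 1.5762

2.1250 ± 1.5762i


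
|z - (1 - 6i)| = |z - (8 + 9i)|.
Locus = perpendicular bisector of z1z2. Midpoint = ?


Equal distances means the locus is the perpendicular bisector of z1 and z2.
Midpoint = ((1+8)/2, (-6+9)/2) = (4.5000, 1.5000)

Perpendicular bisector through (4.5000, 1.5000)


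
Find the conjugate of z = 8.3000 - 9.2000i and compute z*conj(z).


z_bar = 8.3000 + 9.2000i
z*z_bar = 8.3^2 + (-9.2)^2 = 68.89 + 84.64 = 153.53

z_bar = 8.3000 + 9.2000i, z*z_bar = 153.53


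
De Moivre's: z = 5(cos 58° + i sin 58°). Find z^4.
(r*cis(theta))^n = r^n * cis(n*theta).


r^4 = 5^4 = 625
n*theta = 4*58° = 232° = 232° (mod 360)
a = 625*cos(232°) = -384.7884
b = 625*sin(232°) = -492.5067

625 cis(232°) = -384.7884 - 492.5067i


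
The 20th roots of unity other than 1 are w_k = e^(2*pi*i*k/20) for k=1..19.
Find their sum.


With w = e^(2*pi*i/20), all 20 of the 20th roots of unity w^0 = 1, w, ..., w^(19) sum to 0: 1 + w + ... + w^(19) = (1 - w^20)/(1 - w) = 0 since w^20 = 1, w ≠ 1.
Removing the root 1: w + w^2 + ... + w^(19) = 0 - 1 = -1

Sum = -1


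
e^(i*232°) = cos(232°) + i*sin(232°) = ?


cos(232°) = -0.6157
sin(232°) = -0.7880

e^(i*232°) = -0.6157 - 0.7880i


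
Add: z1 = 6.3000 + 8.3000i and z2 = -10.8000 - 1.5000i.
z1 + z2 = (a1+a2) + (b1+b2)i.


Real: 6.3 - 10.8 = -4.5
Imag: 8.3 - 1.5 = 6.8

-4.5000 + 6.8000i


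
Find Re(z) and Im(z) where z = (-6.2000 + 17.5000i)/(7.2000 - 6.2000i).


Multiply by conjugate: (-6.2000 + 17.5000i)(7.2000 + 6.2000i) / (7.2^2 + (-6.2)^2)
Numerator real = -6.2*7.2 + 17.5*(-6.2) = -153.14
Numerator imag = 17.5*7.2 - (-6.2)*(-6.2) = 87.56
Denominator = 90.28
Re(z) = -153.14/90.28 = -1.6963
Im(z) = 87.56/90.28 = 0.9699

Re(z) = -1.6963, Im(z) = 0.9699


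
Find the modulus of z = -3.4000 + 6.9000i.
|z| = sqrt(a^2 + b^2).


|z| = sqrt((-3.4)^2 + 6.9^2) = sqrt(11.56 + 47.61) = sqrt(59.17) = 7.6922

|z| = 7.6922


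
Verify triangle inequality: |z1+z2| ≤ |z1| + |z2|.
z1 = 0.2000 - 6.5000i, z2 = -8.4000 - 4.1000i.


|z1| = sqrt(0.2^2 + (-6.5)^2) = sqrt(42.29) = 6.5031
|z2| = sqrt((-8.4)^2 + (-4.1)^2) = sqrt(87.37) = 9.3472
z1+z2 = -8.2000 - 10.6000i
|z1+z2| = sqrt(179.6) = 13.4015
|z1|+|z2| = 6.5031 + 9.3472 = 15.8503

|z1+z2| = 13.4015 ≤ |z1|+|z2| = 15.8503 (verified)


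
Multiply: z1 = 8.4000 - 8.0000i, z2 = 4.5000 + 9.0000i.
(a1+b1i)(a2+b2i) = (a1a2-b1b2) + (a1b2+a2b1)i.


Real = 8.4*4.5 - (-8)*9 = 37.8 - (-72) = 109.8
Imag = 8.4*9 + 4.5*(-8) = 75.6 - (36) = 39.6

109.8000 + 39.6000i


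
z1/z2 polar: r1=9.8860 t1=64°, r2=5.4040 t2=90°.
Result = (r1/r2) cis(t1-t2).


r = 9.8860 / 5.4040 = 1.8294
theta = 64° - 90° = -26° = 334° (mod 360)

1.8294 cis(334°)


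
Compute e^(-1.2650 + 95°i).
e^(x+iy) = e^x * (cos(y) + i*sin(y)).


e^-1.2650 = 0.28224
cos(95°) = -0.0872
sin(95°) = 0.9962
Real = 0.28224*(-0.0872) = -0.0246
Imag = 0.28224*0.9962 = 0.2812

-0.0246 + 0.2812i


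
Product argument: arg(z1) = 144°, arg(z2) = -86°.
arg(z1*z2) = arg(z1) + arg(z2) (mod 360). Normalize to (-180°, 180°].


arg(z1*z2) = 144° - 86° = 58°
Normalized to (-180°, 180°]: 58°

58°


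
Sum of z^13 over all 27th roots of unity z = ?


The roots are w_k = w^k with w = e^(2*pi*i/27), and (w^k)^13 = (w^13)^k.
So S = 1 + u + u^2 + ... + u^(26) with u = w^13.
13 = 0*27 + 13, so 13 is not a multiple of 27: u = w^13 ≠ 1 (w is a primitive 27th root), while u^27 = (w^27)^13 = 1.
Geometric series: S = (1 - u^27)/(1 - u) = (1 - 1)/(1 - u) = 0

S = 0


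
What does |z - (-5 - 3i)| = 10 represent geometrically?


|z - z0| = r is a circle with center z0 and radius r.
Center = (-5, -3), radius = 10

Circle with center (-5, -3) and radius 10


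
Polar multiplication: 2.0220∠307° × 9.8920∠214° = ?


r = 2.0220 * 9.8920 = 20.0016
theta = 307° + 214° = 521° = 161° (mod 360)

20.0016 cis(161°)


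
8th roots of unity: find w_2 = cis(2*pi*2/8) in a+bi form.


Angle = 360*2/8 = 90°
a = cos(90°) = 0
b = sin(90°) = 1.0000

0 + 1.0000i


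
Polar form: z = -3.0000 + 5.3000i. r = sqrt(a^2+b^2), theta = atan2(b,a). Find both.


r = sqrt(9+28.09) = sqrt(37.09) = 6.0902
theta = atan2(5.3, -3) = 119.5115 degrees

r = 6.0902, theta = 119.5115 degrees


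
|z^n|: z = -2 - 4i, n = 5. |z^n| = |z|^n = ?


|z| = sqrt(4+16) = sqrt(20) = 4.4721
|z^5| = |z|^5 = (sqrt(20))^5 = 20^2 * sqrt(20) = 400*sqrt(20)

|z^5| = 400*sqrt(20) ≈ 1788.8544


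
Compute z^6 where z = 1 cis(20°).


r^6 = 1^6 = 1
n*theta = 6*20° = 120° = 120° (mod 360)
a = 1*cos(120°) = -0.5000
b = 1*sin(120°) = 0.8660

1 cis(120°) = -0.5000 + 0.8660i


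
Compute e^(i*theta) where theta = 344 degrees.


cos(344°) = 0.9613
sin(344°) = -0.2756

e^(i*344°) = 0.9613 - 0.2756i


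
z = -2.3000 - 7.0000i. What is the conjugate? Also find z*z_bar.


z_bar = -2.3000 + 7.0000i
z*z_bar = (-2.3)^2 + (-7)^2 = 5.29 + 49 = 54.29

z_bar = -2.3000 + 7.0000i, z*z_bar = 54.29


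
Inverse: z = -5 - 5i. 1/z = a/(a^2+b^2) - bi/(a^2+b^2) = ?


|z|^2 = 25+25 = 50
1/z = (-5 + 5i)/50

1/z = -0.1000 + 0.1000i


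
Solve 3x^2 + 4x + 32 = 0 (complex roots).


disc = 4^2 - 4*3*32 = 16 - 384 = -368
sqrt(|disc|) = sqrt(368) = 19.1833
Real part = -4/(2*3) = -0.6667
Imag part = 19.1833/(2*3) = 3.1972

-0.6667 ± 3.1972i


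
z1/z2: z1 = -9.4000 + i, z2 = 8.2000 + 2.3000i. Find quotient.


Conjugate of z2 = 8.2000 - 2.3000i
Numerator: (-9.4000 + i)(8.2000 - 2.3000i) = -74.7800 + 29.8200i
Denominator: 8.2^2 + 2.3^2 = 72.53
Result = (-74.7800 + 29.8200i)/72.53

-1.0310 + 0.4111i


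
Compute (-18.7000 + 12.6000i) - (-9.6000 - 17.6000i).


Real: -18.7 + 9.6 = -9.1
Imag: 12.6 + 17.6 = 30.2

-9.1000 + 30.2000i


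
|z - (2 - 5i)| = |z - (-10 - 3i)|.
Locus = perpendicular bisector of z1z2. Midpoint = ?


Equal distances means the locus is the perpendicular bisector of z1 and z2.
Midpoint = ((2+(-10))/2, (-5+(-3))/2) = (-4.0000, -4.0000)

Perpendicular bisector through (-4.0000, -4.0000)


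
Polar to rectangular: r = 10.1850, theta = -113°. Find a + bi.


a = 10.1850*cos(-113°) = 10.1850*(-0.39073) = -3.9796
b = 10.1850*sin(-113°) = 10.1850*(-0.9205) = -9.3753

-3.9796 - 9.3753i


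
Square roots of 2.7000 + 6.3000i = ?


|z| = sqrt(7.29+39.69) = 6.8542
sqrt((|z|+a)/2) = sqrt((6.8542+2.7)/2) = sqrt(4.7771) = 2.1857
sqrt((|z|-a)/2) = sqrt((6.8542-2.7)/2) = sqrt(2.0771) = 1.4412

±(2.1857 + 1.4412i) i.e. 2.1857 + 1.4412i and -2.1857 - 1.4412i


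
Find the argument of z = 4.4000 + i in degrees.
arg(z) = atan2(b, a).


Re = 4.4, Im = 1
arg = atan2(1, 4.4) = 12.8043 degrees

arg(z) = 12.8043 degrees


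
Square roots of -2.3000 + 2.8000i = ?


|z| = sqrt(5.29+7.84) = 3.6235
sqrt((|z|+a)/2) = sqrt((3.6235+(-2.3))/2) = sqrt(0.6618) = 0.8135
sqrt((|z|-a)/2) = sqrt((3.6235-(-2.3))/2) = sqrt(2.9618) = 1.7210

±(0.8135 + 1.7210i) i.e. 0.8135 + 1.7210i and -0.8135 - 1.7210i


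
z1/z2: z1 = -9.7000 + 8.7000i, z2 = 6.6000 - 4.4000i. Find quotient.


Conjugate of z2 = 6.6000 + 4.4000i
Numerator: (-9.7000 + 8.7000i)(6.6000 + 4.4000i) = -102.3000 + 14.7400i
Denominator: 6.6^2 + (-4.4)^2 = 62.92
Result = (-102.3000 + 14.7400i)/62.92

-1.6259 + 0.2343i


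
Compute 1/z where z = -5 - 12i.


|z|^2 = 25+144 = 169
1/z = (-5 + 12i)/169

1/z = -0.0296 + 0.0710i


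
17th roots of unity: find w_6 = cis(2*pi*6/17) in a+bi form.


Angle = 360*6/17 = 127.0588°
a = cos(127.0588°) = -0.6026
b = sin(127.0588°) = 0.7980

-0.6026 + 0.7980i


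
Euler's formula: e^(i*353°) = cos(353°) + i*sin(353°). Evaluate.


cos(353°) = 0.9925
sin(353°) = -0.1219

e^(i*353°) = 0.9925 - 0.1219i


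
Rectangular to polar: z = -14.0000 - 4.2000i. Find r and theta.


r = sqrt(196+17.64) = sqrt(213.64) = 14.6164
theta = atan2(-4.2, -14) = -163.3008 degrees

r = 14.6164, theta = -163.3008 degrees


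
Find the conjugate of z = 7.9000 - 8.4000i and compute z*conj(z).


z_bar = 7.9000 + 8.4000i
z*z_bar = 7.9^2 + (-8.4)^2 = 62.41 + 70.56 = 132.97

z_bar = 7.9000 + 8.4000i, z*z_bar = 132.97


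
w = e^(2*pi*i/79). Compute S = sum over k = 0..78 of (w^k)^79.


The roots are w_k = w^k with w = e^(2*pi*i/79), and (w^k)^79 = (w^79)^k.
So S = 1 + u + u^2 + ... + u^(78) with u = w^79.
79 = 1*79 + 0, so 79 is a multiple of 79 and u = (w^79)^1 = 1.
Every one of the 79 terms equals 1: S = 79

S = 79


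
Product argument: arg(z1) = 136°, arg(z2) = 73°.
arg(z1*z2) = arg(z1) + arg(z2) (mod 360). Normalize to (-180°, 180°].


arg(z1*z2) = 136° + 73° = 209°
Normalized to (-180°, 180°]: -151°

-151°


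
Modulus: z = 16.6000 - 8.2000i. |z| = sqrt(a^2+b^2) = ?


|z| = sqrt(16.6^2 + (-8.2)^2) = sqrt(275.56 + 67.24) = sqrt(342.8) = 18.5149

|z| = 18.5149


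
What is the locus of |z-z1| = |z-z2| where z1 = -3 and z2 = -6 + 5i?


Equal distances means the locus is the perpendicular bisector of z1 and z2.
Midpoint = ((-3+(-6))/2, (0+5)/2) = (-4.5000, 2.5000)

Perpendicular bisector through (-4.5000, 2.5000)


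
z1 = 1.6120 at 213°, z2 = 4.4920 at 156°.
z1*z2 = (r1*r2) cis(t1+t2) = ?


r = 1.6120 * 4.4920 = 7.2411
theta = 213° + 156° = 369° = 9° (mod 360)

7.2411 cis(9°)


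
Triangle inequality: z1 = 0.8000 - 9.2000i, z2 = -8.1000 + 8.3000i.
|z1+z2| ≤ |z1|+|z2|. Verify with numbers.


|z1| = sqrt(0.8^2 + (-9.2)^2) = sqrt(85.28) = 9.2347
|z2| = sqrt((-8.1)^2 + 8.3^2) = sqrt(134.5) = 11.5974
z1+z2 = -7.3000 - 0.9000i
|z1+z2| = sqrt(54.1) = 7.3553
|z1|+|z2| = 9.2347 + 11.5974 = 20.8321

|z1+z2| = 7.3553 ≤ |z1|+|z2| = 20.8321 (verified)


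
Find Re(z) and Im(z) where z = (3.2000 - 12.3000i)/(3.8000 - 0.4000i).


Multiply by conjugate: (3.2000 - 12.3000i)(3.8000 + 0.4000i) / (3.8^2 + (-0.4)^2)
Numerator real = 3.2*3.8 - (12.3)*(-0.4) = 17.08
Numerator imag = -12.3*3.8 - 3.2*(-0.4) = -45.46
Denominator = 14.6
Re(z) = 17.08/14.6 = 1.1699
Im(z) = -45.46/14.6 = -3.1137

Re(z) = 1.1699, Im(z) = -3.1137


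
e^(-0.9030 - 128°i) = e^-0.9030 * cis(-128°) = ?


e^-0.9030 = 0.40535
cos(-128°) = -0.6157
sin(-128°) = -0.788
Real = 0.40535*(-0.6157) = -0.2496
Imag = 0.40535*(-0.788) = -0.3194

-0.2496 - 0.3194i


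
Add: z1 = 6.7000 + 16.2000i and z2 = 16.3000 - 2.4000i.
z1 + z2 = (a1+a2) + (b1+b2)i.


Real: 6.7 + 16.3 = 23
Imag: 16.2 - 2.4 = 13.8

23.0000 + 13.8000i


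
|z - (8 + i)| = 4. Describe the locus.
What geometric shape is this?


|z - z0| = r is a circle with center z0 and radius r.
Center = (8, 1), radius = 4

Circle with center (8, 1) and radius 4


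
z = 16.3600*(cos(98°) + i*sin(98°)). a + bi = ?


a = 16.3600*cos(98°) = 16.3600*(-0.139173) = -2.2769
b = 16.3600*sin(98°) = 16.3600*0.99027 = 16.2008

-2.2769 + 16.2008i


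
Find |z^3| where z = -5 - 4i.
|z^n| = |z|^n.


|z| = sqrt(25+16) = sqrt(41) = 6.4031
|z^3| = |z|^3 = (sqrt(41))^3 = 41*sqrt(41)

|z^3| = 41*sqrt(41) ≈ 262.5281


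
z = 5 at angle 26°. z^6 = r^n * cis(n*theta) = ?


r^6 = 5^6 = 15625
n*theta = 6*26° = 156° = 156° (mod 360)
a = 15625*cos(156°) = -14274.1478
b = 15625*sin(156°) = 6355.2600

15625 cis(156°) = -14274.1478 + 6355.2600i


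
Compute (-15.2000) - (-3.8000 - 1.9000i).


Real: -15.2 + 3.8 = -11.4
Imag: 0 + 1.9 = 1.9

-11.4000 + 1.9000i


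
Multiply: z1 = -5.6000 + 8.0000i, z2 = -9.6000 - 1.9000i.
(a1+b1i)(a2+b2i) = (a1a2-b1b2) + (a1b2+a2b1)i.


Real = -5.6*(-9.6) - 8*(-1.9) = 53.76 - (-15.2) = 68.96
Imag = -5.6*(-1.9) - (9.6)*8 = 10.64 - (76.8) = -66.16

68.9600 - 66.1600i


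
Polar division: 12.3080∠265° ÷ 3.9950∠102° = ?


r = 12.3080 / 3.9950 = 3.0809
theta = 265° - 102° = 163° = 163° (mod 360)

3.0809 cis(163°)


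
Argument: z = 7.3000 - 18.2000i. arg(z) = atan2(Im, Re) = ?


Re = 7.3, Im = -18.2
arg = atan2(-18.2, 7.3) = -68.1443 degrees

arg(z) = -68.1443 degrees


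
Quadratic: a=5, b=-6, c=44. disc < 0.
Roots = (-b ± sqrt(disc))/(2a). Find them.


disc = (-6)^2 - 4*5*44 = 36 - 880 = -844
sqrt(|disc|) = sqrt(844) = 29.0517
Real part = 6/(2*5) = 0.6000
Imag part = 29.0517/(2*5) = 2.9052

0.6000 ± 2.9052i


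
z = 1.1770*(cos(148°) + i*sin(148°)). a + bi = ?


a = 1.1770*cos(148°) = 1.1770*(-0.84805) = -0.9982
b = 1.1770*sin(148°) = 1.1770*0.5299 = 0.6237

-0.9982 + 0.6237i


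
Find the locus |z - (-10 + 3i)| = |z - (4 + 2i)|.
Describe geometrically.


Equal distances means the locus is the perpendicular bisector of z1 and z2.
Midpoint = ((-10+4)/2, (3+2)/2) = (-3.0000, 2.5000)

Perpendicular bisector through (-3.0000, 2.5000)


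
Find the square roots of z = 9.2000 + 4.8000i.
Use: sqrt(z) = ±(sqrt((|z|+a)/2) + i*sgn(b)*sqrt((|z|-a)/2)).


|z| = sqrt(84.64+23.04) = 10.3769
sqrt((|z|+a)/2) = sqrt((10.3769+9.2)/2) = sqrt(9.7884) = 3.1286
sqrt((|z|-a)/2) = sqrt((10.3769-9.2)/2) = sqrt(0.5884) = 0.7671

±(3.1286 + 0.7671i) i.e. 3.1286 + 0.7671i and -3.1286 - 0.7671i


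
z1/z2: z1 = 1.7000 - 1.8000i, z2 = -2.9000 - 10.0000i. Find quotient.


Conjugate of z2 = -2.9000 + 10.0000i
Numerator: (1.7000 - 1.8000i)(-2.9000 + 10.0000i) = 13.0700 + 22.2200i
Denominator: (-2.9)^2 + (-10)^2 = 108.41
Result = (13.0700 + 22.2200i)/108.41

0.1206 + 0.2050i


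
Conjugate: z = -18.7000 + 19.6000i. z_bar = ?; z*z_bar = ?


z_bar = -18.7000 - 19.6000i
z*z_bar = (-18.7)^2 + 19.6^2 = 349.69 + 384.16 = 733.85

z_bar = -18.7000 - 19.6000i, z*z_bar = 733.85


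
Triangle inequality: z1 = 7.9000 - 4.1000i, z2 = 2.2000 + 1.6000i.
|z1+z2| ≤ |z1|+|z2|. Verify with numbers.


|z1| = sqrt(7.9^2 + (-4.1)^2) = sqrt(79.22) = 8.9006
|z2| = sqrt(2.2^2 + 1.6^2) = sqrt(7.4) = 2.7203
z1+z2 = 10.1000 - 2.5000i
|z1+z2| = sqrt(108.26) = 10.4048
|z1|+|z2| = 8.9006 + 2.7203 = 11.6209

|z1+z2| = 10.4048 ≤ |z1|+|z2| = 11.6209 (verified)


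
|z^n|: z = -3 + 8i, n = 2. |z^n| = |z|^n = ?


|z| = sqrt(9+64) = sqrt(73) = 8.5440
|z^2| = |z|^2 = (sqrt(73))^2 = 73

|z^2| = 73


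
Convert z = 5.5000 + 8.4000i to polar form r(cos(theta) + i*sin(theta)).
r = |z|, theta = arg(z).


r = sqrt(30.25+70.56) = sqrt(100.81) = 10.0404
theta = atan2(8.4, 5.5) = 56.7847 degrees

r = 10.0404, theta = 56.7847 degrees


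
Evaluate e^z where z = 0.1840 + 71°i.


e^0.1840 = 1.2020
cos(71°) = 0.32557
sin(71°) = 0.9455
Real = 1.2020*0.32557 = 0.3913
Imag = 1.2020*0.9455 = 1.1365

0.3913 + 1.1365i


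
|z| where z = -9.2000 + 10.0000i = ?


|z| = sqrt((-9.2)^2 + 10^2) = sqrt(84.64 + 100) = sqrt(184.64) = 13.5882

|z| = 13.5882


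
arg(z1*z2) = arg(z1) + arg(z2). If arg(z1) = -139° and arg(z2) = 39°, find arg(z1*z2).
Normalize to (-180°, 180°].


arg(z1*z2) = -139° + 39° = -100°
Normalized to (-180°, 180°]: -100°

-100°


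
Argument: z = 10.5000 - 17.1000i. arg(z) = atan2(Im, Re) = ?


Re = 10.5, Im = -17.1
arg = atan2(-17.1, 10.5) = -58.4486 degrees

arg(z) = -58.4486 degrees


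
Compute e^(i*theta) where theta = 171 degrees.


cos(171°) = -0.9877
sin(171°) = 0.1564

e^(i*171°) = -0.9877 + 0.1564i


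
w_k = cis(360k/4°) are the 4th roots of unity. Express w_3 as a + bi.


Angle = 360*3/4 = 270°
a = cos(270°) = 0
b = sin(270°) = -1.0000

0 - 1.0000i


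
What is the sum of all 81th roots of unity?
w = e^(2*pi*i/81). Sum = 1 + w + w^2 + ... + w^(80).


The sum of all 81th roots of unity is 0.
Geometric series: (1 - w^81)/(1 - w) = (1-1)/(1-w) = 0 since w^81 = 1, w ≠ 1.
Alternatively: coefficient of z^80 in z^81 - 1 is 0.

0


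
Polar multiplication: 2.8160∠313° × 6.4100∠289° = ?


r = 2.8160 * 6.4100 = 18.0506
theta = 313° + 289° = 602° = 242° (mod 360)

18.0506 cis(242°)


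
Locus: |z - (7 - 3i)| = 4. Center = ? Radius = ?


|z - z0| = r is a circle with center z0 and radius r.
Center = (7, -3), radius = 4

Circle with center (7, -3) and radius 4


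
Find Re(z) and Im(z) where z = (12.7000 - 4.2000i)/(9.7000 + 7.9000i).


Multiply by conjugate: (12.7000 - 4.2000i)(9.7000 - 7.9000i) / (9.7^2 + 7.9^2)
Numerator real = 12.7*9.7 - (4.2)*7.9 = 90.01
Numerator imag = -4.2*9.7 - 12.7*7.9 = -141.07
Denominator = 156.5
Re(z) = 90.01/156.5 = 0.5751
Im(z) = -141.07/156.5 = -0.9014

Re(z) = 0.5751, Im(z) = -0.9014


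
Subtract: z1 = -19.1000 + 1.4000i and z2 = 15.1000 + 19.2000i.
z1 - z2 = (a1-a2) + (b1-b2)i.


Real: -19.1 - 15.1 = -34.2
Imag: 1.4 - 19.2 = -17.8

-34.2000 - 17.8000i


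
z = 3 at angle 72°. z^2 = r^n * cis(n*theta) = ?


r^2 = 3^2 = 9
n*theta = 2*72° = 144° = 144° (mod 360)
a = 9*cos(144°) = -7.2812
b = 9*sin(144°) = 5.2901

9 cis(144°) = -7.2812 + 5.2901i


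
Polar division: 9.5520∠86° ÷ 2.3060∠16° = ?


r = 9.5520 / 2.3060 = 4.1422
theta = 86° - 16° = 70° = 70° (mod 360)

4.1422 cis(70°)


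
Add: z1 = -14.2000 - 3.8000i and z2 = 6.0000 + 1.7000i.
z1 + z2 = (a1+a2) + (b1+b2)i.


Real: -14.2 + 6 = -8.2
Imag: -3.8 + 1.7 = -2.1

-8.2000 - 2.1000i


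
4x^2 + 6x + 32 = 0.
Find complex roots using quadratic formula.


disc = 6^2 - 4*4*32 = 36 - 512 = -476
sqrt(|disc|) = sqrt(476) = 21.8174
Real part = -6/(2*4) = -0.7500
Imag part = 21.8174/(2*4) = 2.7272

-0.7500 ± 2.7272i


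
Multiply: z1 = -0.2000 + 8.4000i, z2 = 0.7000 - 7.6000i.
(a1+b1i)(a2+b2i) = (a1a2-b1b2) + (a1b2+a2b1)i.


Real = -0.2*0.7 - 8.4*(-7.6) = -0.14 - (-63.84) = 63.7
Imag = -0.2*(-7.6) + 0.7*8.4 = 1.52 + 5.88 = 7.4

63.7000 + 7.4000i


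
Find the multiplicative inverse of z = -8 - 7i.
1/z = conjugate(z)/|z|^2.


|z|^2 = 64+49 = 113
1/z = (-8 + 7i)/113

1/z = -0.0708 + 0.0619i


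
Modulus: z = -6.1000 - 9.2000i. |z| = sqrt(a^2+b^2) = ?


|z| = sqrt((-6.1)^2 + (-9.2)^2) = sqrt(37.21 + 84.64) = sqrt(121.85) = 11.0386

|z| = 11.0386


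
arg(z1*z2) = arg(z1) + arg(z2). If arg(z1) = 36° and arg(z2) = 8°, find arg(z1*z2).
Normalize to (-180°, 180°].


arg(z1*z2) = 36° + 8° = 44°
Normalized to (-180°, 180°]: 44°

44°


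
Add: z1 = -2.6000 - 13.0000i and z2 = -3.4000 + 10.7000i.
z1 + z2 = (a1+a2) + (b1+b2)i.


Real: -2.6 - 3.4 = -6
Imag: -13 + 10.7 = -2.3

-6.0000 - 2.3000i


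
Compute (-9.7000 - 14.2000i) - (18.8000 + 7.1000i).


Real: -9.7 - 18.8 = -28.5
Imag: -14.2 - 7.1 = -21.3

-28.5000 - 21.3000i


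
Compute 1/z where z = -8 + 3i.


|z|^2 = 64+9 = 73
1/z = (-8 - 3i)/73

1/z = -0.1096 - 0.0411i


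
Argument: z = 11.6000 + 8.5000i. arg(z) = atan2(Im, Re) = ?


Re = 11.6, Im = 8.5
arg = atan2(8.5, 11.6) = 36.2324 degrees

arg(z) = 36.2324 degrees


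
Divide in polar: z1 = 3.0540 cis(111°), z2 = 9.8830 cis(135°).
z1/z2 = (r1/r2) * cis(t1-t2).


r = 3.0540 / 9.8830 = 0.3090
theta = 111° - 135° = -24° = 336° (mod 360)

0.3090 cis(336°)


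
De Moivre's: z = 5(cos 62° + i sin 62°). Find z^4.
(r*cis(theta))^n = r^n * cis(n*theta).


r^4 = 5^4 = 625
n*theta = 4*62° = 248° = 248° (mod 360)
a = 625*cos(248°) = -234.1291
b = 625*sin(248°) = -579.4899

625 cis(248°) = -234.1291 - 579.4899i


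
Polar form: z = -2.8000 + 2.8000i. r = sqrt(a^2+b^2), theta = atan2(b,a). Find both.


r = sqrt(7.84+7.84) = sqrt(15.68) = 3.9598
theta = atan2(2.8, -2.8) = 135.0000 degrees

r = 3.9598, theta = 135.0000 degrees


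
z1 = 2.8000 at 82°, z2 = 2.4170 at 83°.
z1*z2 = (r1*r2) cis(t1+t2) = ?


r = 2.8000 * 2.4170 = 6.7676
theta = 82° + 83° = 165° = 165° (mod 360)

6.7676 cis(165°)


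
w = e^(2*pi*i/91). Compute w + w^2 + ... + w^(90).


With w = e^(2*pi*i/91), all 91 of the 91th roots of unity w^0 = 1, w, ..., w^(90) sum to 0: 1 + w + ... + w^(90) = (1 - w^91)/(1 - w) = 0 since w^91 = 1, w ≠ 1.
Removing the root 1: w + w^2 + ... + w^(90) = 0 - 1 = -1

Sum = -1


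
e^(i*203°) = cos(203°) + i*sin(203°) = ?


cos(203°) = -0.9205
sin(203°) = -0.3907

e^(i*203°) = -0.9205 - 0.3907i


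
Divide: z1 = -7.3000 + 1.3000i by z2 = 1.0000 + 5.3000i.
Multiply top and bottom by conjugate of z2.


Conjugate of z2 = 1.0000 - 5.3000i
Numerator: (-7.3000 + 1.3000i)(1.0000 - 5.3000i) = -0.4100 + 39.9900i
Denominator: 1^2 + 5.3^2 = 29.09
Result = (-0.4100 + 39.9900i)/29.09

-0.0141 + 1.3747i


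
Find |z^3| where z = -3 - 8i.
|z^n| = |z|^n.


|z| = sqrt(9+64) = sqrt(73) = 8.5440
|z^3| = |z|^3 = (sqrt(73))^3 = 73*sqrt(73)

|z^3| = 73*sqrt(73) ≈ 623.7123


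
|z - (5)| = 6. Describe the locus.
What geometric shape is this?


|z - z0| = r is a circle with center z0 and radius r.
Center = (5, 0), radius = 6

Circle with center (5, 0) and radius 6


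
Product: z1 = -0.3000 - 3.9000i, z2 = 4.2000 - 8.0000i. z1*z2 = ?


Real = -0.3*4.2 - (-3.9)*(-8) = -1.26 - 31.2 = -32.46
Imag = -0.3*(-8) + 4.2*(-3.9) = 2.4 - (16.38) = -13.98

-32.4600 - 13.9800i


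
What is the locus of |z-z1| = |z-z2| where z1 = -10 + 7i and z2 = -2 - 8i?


Equal distances means the locus is the perpendicular bisector of z1 and z2.
Midpoint = ((-10+(-2))/2, (7+(-8))/2) = (-6.0000, -0.5000)

Perpendicular bisector through (-6.0000, -0.5000)


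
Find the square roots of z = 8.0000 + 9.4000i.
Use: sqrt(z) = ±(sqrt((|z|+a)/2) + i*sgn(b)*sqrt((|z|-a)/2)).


|z| = sqrt(64+88.36) = 12.3434
sqrt((|z|+a)/2) = sqrt((12.3434+8)/2) = sqrt(10.1717) = 3.1893
sqrt((|z|-a)/2) = sqrt((12.3434-8)/2) = sqrt(2.1717) = 1.4737

±(3.1893 + 1.4737i) i.e. 3.1893 + 1.4737i and -3.1893 - 1.4737i


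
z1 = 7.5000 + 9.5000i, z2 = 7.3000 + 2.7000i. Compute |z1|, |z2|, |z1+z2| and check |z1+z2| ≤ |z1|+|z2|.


|z1| = sqrt(7.5^2 + 9.5^2) = sqrt(146.5) = 12.1037
|z2| = sqrt(7.3^2 + 2.7^2) = sqrt(60.58) = 7.7833
z1+z2 = 14.8000 + 12.2000i
|z1+z2| = sqrt(367.88) = 19.1802
|z1|+|z2| = 12.1037 + 7.7833 = 19.8870

|z1+z2| = 19.1802 ≤ |z1|+|z2| = 19.8870 (verified)


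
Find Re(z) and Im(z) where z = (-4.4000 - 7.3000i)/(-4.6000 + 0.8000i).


Multiply by conjugate: (-4.4000 - 7.3000i)(-4.6000 - 0.8000i) / ((-4.6)^2 + 0.8^2)
Numerator real = -4.4*(-4.6) - (7.3)*0.8 = 14.4
Numerator imag = -7.3*(-4.6) - (-4.4)*0.8 = 37.1
Denominator = 21.8
Re(z) = 14.4/21.8 = 0.6606
Im(z) = 37.1/21.8 = 1.7018

Re(z) = 0.6606, Im(z) = 1.7018


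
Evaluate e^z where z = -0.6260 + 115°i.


e^-0.6260 = 0.5347
cos(115°) = -0.4226
sin(115°) = 0.9063
Real = 0.5347*(-0.4226) = -0.2260
Imag = 0.5347*0.9063 = 0.4846

-0.2260 + 0.4846i


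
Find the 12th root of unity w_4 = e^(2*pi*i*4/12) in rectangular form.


Angle = 360*4/12 = 120°
a = cos(120°) = -0.5000
b = sin(120°) = 0.8660

-0.5000 + 0.8660i


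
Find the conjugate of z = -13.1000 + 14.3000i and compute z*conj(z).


z_bar = -13.1000 - 14.3000i
z*z_bar = (-13.1)^2 + 14.3^2 = 171.61 + 204.49 = 376.1

z_bar = -13.1000 - 14.3000i, z*z_bar = 376.1


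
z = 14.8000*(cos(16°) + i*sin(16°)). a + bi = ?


a = 14.8000*cos(16°) = 14.8000*0.961262 = 14.2267
b = 14.8000*sin(16°) = 14.8000*0.275637 = 4.0794

14.2267 + 4.0794i


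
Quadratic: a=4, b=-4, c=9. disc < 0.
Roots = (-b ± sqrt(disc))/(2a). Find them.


disc = (-4)^2 - 4*4*9 = 16 - 144 = -128
sqrt(|disc|) = sqrt(128) = 11.3137
Real part = 4/(2*4) = 0.5000
Imag part = 11.3137/(2*4) = 1.4142

0.5000 ± 1.4142i


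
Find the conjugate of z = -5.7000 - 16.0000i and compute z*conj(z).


z_bar = -5.7000 + 16.0000i
z*z_bar = (-5.7)^2 + (-16)^2 = 32.49 + 256 = 288.49

z_bar = -5.7000 + 16.0000i, z*z_bar = 288.49


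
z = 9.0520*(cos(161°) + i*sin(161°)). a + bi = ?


a = 9.0520*cos(161°) = 9.0520*(-0.94552) = -8.5588
b = 9.0520*sin(161°) = 9.0520*0.325568 = 2.9470

-8.5588 + 2.9470i


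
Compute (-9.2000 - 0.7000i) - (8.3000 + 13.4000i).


Real: -9.2 - 8.3 = -17.5
Imag: -0.7 - 13.4 = -14.1

-17.5000 - 14.1000i


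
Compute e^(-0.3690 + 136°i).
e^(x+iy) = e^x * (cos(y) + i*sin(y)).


e^-0.3690 = 0.6914
cos(136°) = -0.71934
sin(136°) = 0.6947
Real = 0.6914*(-0.71934) = -0.4974
Imag = 0.6914*0.6947 = 0.4803

-0.4974 + 0.4803i


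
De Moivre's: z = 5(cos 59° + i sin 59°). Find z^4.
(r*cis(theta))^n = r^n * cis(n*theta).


r^4 = 5^4 = 625
n*theta = 4*59° = 236° = 236° (mod 360)
a = 625*cos(236°) = -349.4956
b = 625*sin(236°) = -518.1485

625 cis(236°) = -349.4956 - 518.1485i


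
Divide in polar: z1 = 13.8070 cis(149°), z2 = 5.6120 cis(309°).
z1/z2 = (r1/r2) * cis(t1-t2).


r = 13.8070 / 5.6120 = 2.4603
theta = 149° - 309° = -160° = 200° (mod 360)

2.4603 cis(200°)


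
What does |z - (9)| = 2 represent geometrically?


|z - z0| = r is a circle with center z0 and radius r.
Center = (9, 0), radius = 2

Circle with center (9, 0) and radius 2


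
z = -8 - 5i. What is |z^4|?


|z| = sqrt(64+25) = sqrt(89) = 9.4340
|z^4| = |z|^4 = (sqrt(89))^4 = 89^2 = 7921

|z^4| = 7921


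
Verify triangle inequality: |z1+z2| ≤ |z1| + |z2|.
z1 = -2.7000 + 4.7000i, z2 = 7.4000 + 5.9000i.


|z1| = sqrt((-2.7)^2 + 4.7^2) = sqrt(29.38) = 5.4203
|z2| = sqrt(7.4^2 + 5.9^2) = sqrt(89.57) = 9.4641
z1+z2 = 4.7000 + 10.6000i
|z1+z2| = sqrt(134.45) = 11.5953
|z1|+|z2| = 5.4203 + 9.4641 = 14.8844

|z1+z2| = 11.5953 ≤ |z1|+|z2| = 14.8844 (verified)


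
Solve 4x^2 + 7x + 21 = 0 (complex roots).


disc = 7^2 - 4*4*21 = 49 - 336 = -287
sqrt(|disc|) = sqrt(287) = 16.9411
Real part = -7/(2*4) = -0.8750
Imag part = 16.9411/(2*4) = 2.1176

-0.8750 ± 2.1176i


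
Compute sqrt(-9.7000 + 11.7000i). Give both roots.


|z| = sqrt(94.09+136.89) = 15.1980
sqrt((|z|+a)/2) = sqrt((15.1980+(-9.7))/2) = sqrt(2.7490) = 1.6580
sqrt((|z|-a)/2) = sqrt((15.1980-(-9.7))/2) = sqrt(12.4490) = 3.5283

±(1.6580 + 3.5283i) i.e. 1.6580 + 3.5283i and -1.6580 - 3.5283i


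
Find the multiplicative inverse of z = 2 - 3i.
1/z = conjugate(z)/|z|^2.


|z|^2 = 4+9 = 13
1/z = (2 + 3i)/13

1/z = 0.1538 + 0.2308i


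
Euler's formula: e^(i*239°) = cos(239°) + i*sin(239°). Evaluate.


cos(239°) = -0.5150
sin(239°) = -0.8572

e^(i*239°) = -0.5150 - 0.8572i


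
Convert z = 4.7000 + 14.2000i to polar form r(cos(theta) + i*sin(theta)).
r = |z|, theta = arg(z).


r = sqrt(22.09+201.64) = sqrt(223.73) = 14.9576
theta = atan2(14.2, 4.7) = 71.6862 degrees

r = 14.9576, theta = 71.6862 degrees


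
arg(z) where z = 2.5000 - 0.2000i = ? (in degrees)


Re = 2.5, Im = -0.2
arg = atan2(-0.2, 2.5) = -4.5739 degrees

arg(z) = -4.5739 degrees


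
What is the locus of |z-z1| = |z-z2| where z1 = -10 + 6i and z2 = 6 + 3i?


Equal distances means the locus is the perpendicular bisector of z1 and z2.
Midpoint = ((-10+6)/2, (6+3)/2) = (-2.0000, 4.5000)

Perpendicular bisector through (-2.0000, 4.5000)


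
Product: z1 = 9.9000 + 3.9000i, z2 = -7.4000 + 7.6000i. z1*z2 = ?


Real = 9.9*(-7.4) - 3.9*7.6 = -73.26 - 29.64 = -102.9
Imag = 9.9*7.6 - (7.4)*3.9 = 75.24 - (28.86) = 46.38

-102.9000 + 46.3800i


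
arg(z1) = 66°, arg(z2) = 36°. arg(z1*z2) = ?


arg(z1*z2) = 66° + 36° = 102°
Normalized to (-180°, 180°]: 102°

102°


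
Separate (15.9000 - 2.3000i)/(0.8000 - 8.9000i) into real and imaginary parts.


Multiply by conjugate: (15.9000 - 2.3000i)(0.8000 + 8.9000i) / (0.8^2 + (-8.9)^2)
Numerator real = 15.9*0.8 - (2.3)*(-8.9) = 33.19
Numerator imag = -2.3*0.8 - 15.9*(-8.9) = 139.67
Denominator = 79.85
Re(z) = 33.19/79.85 = 0.4157
Im(z) = 139.67/79.85 = 1.7492

Re(z) = 0.4157, Im(z) = 1.7492


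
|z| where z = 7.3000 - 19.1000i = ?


|z| = sqrt(7.3^2 + (-19.1)^2) = sqrt(53.29 + 364.81) = sqrt(418.1) = 20.4475

|z| = 20.4475


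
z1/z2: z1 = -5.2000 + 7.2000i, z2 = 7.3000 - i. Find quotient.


Conjugate of z2 = 7.3000 + i
Numerator: (-5.2000 + 7.2000i)(7.3000 + i) = -45.1600 + 47.3600i
Denominator: 7.3^2 + (-1)^2 = 54.29
Result = (-45.1600 + 47.3600i)/54.29

-0.8318 + 0.8724i


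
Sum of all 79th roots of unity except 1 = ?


With w = e^(2*pi*i/79), all 79 of the 79th roots of unity w^0 = 1, w, ..., w^(78) sum to 0: 1 + w + ... + w^(78) = (1 - w^79)/(1 - w) = 0 since w^79 = 1, w ≠ 1.
Removing the root 1: w + w^2 + ... + w^(78) = 0 - 1 = -1

Sum = -1


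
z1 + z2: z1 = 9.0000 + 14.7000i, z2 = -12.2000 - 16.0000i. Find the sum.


Real: 9 - 12.2 = -3.2
Imag: 14.7 - 16 = -1.3

-3.2000 - 1.3000i


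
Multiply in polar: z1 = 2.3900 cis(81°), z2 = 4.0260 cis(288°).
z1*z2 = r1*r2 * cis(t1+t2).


r = 2.3900 * 4.0260 = 9.6221
theta = 81° + 288° = 369° = 9° (mod 360)

9.6221 cis(9°)


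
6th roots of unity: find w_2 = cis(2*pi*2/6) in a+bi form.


Angle = 360*2/6 = 120°
a = cos(120°) = -0.5000
b = sin(120°) = 0.8660

-0.5000 + 0.8660i


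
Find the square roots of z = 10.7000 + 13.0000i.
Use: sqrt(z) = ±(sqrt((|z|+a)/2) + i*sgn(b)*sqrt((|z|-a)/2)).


|z| = sqrt(114.49+169) = 16.8372
sqrt((|z|+a)/2) = sqrt((16.8372+10.7)/2) = sqrt(13.7686) = 3.7106
sqrt((|z|-a)/2) = sqrt((16.8372-10.7)/2) = sqrt(3.0686) = 1.7517

±(3.7106 + 1.7517i) i.e. 3.7106 + 1.7517i and -3.7106 - 1.7517i


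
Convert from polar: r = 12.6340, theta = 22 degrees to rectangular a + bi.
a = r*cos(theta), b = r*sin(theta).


a = 12.6340*cos(22°) = 12.6340*0.92718 = 11.7140
b = 12.6340*sin(22°) = 12.6340*0.37461 = 4.7328

11.7140 + 4.7328i


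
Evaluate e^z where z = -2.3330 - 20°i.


e^-2.3330 = 0.0970
cos(-20°) = 0.9397
sin(-20°) = -0.342
Real = 0.0970*0.9397 = 0.0912
Imag = 0.0970*(-0.342) = -0.0332

0.0912 - 0.0332i


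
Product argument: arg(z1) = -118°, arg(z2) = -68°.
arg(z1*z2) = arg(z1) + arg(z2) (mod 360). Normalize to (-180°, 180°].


arg(z1*z2) = -118° - 68° = -186°
Normalized to (-180°, 180°]: 174°

174°


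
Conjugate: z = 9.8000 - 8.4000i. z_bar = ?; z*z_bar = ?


z_bar = 9.8000 + 8.4000i
z*z_bar = 9.8^2 + (-8.4)^2 = 96.04 + 70.56 = 166.6

z_bar = 9.8000 + 8.4000i, z*z_bar = 166.6


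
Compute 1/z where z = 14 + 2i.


|z|^2 = 196+4 = 200
1/z = (14 - 2i)/200

1/z = 0.0700 - 0.0100i


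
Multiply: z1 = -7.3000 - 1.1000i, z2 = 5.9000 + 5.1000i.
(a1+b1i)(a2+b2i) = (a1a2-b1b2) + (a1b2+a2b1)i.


Real = -7.3*5.9 - (-1.1)*5.1 = -43.07 - (-5.61) = -37.46
Imag = -7.3*5.1 + 5.9*(-1.1) = -37.23 - (6.49) = -43.72

-37.4600 - 43.7200i
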